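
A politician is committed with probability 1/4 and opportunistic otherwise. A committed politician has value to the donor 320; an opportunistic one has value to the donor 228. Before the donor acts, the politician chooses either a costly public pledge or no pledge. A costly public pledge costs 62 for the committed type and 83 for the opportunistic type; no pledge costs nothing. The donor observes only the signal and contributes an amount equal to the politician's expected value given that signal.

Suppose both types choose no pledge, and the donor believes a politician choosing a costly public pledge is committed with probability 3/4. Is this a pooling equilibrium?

Yes

At the pooled signal (no pledge) the donor holds the prior 1/4 and pays 1/4·320 + 3/4·228 = 251. Off-path (pledge) belief 3/4 gives 3/4·320 + 1/4·228 = 297.
Committed: no pledge gives 251 − 0 = 251; pledge gives 297 − 62 = 235. Stays. ✓
Opportunistic: no pledge gives 251 − 0 = 251; pledge gives 297 − 83 = 214. Stays. ✓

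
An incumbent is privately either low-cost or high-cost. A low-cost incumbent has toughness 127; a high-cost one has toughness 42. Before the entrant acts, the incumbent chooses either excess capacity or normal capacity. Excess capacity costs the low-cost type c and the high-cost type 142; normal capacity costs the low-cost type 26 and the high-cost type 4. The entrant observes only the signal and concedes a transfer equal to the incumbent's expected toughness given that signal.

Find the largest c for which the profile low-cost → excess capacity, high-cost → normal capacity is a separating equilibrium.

Under separation: excess capacity → low-cost (pays 127); normal capacity → high-cost (pays 42).
High-cost: 42 − 4 = 38 ≥ 127 − 142 = -15. Holds regardless of c. ✓
Low-cost: 127 − c ≥ 42 − 26, so c ≤ 127 − 16 = 111.

111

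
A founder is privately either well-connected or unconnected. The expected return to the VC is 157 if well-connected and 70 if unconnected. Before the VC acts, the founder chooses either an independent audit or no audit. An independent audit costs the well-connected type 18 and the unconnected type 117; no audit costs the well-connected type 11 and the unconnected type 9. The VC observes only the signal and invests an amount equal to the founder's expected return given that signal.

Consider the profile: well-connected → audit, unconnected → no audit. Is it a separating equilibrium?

Under separation the VC infers type exactly: audit → well-connected (pays 157), no audit → unconnected (pays 70).
Well-connected: audit gives 157 − 18 = 139; no audit gives 70 − 11 = 59. No deviation. ✓
Unconnected: no audit gives 70 − 9 = 61; audit gives 157 − 117 = 40. No deviation. ✓
Both incentive constraints hold.

Yes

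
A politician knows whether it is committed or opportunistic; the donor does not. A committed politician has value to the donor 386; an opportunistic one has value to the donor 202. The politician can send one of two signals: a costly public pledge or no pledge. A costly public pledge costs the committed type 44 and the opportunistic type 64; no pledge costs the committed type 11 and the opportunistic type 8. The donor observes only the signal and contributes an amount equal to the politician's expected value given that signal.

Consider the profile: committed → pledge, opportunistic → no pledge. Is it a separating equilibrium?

If types separate, pledge earns payment 386 and no pledge earns 202.
Committed: pledge gives 386 − 44 = 342; no pledge gives 202 − 11 = 191. No deviation. ✓
Opportunistic: no pledge gives 202 − 8 = 194; pledge gives 386 − 64 = 322. Would deviate. ✗

No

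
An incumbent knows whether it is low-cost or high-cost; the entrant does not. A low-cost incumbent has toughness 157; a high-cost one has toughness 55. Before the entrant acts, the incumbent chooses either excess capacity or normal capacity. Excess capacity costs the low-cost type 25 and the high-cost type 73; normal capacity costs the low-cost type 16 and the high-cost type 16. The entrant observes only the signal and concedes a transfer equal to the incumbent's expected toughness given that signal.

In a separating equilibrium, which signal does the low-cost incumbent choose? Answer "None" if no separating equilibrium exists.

Try low-cost → excess capacity, high-cost → normal capacity:
  If types separate, excess capacity earns payment 157 and normal capacity earns 55.
  Low-cost: excess capacity gives 157 − 25 = 132; normal capacity gives 55 − 16 = 39. No deviation. ✓
  High-cost: normal capacity gives 55 − 16 = 39; excess capacity gives 157 − 73 = 84. Would deviate. ✗
Try low-cost → normal capacity, high-cost → excess capacity:
  If types separate, normal capacity earns payment 157 and excess capacity earns 55.
  Low-cost: normal capacity gives 157 − 16 = 141; excess capacity gives 55 − 25 = 30. No deviation. ✓
  High-cost: excess capacity gives 55 − 73 = -18; normal capacity gives 157 − 16 = 141. Would deviate. ✗
Neither assignment is incentive-compatible.

None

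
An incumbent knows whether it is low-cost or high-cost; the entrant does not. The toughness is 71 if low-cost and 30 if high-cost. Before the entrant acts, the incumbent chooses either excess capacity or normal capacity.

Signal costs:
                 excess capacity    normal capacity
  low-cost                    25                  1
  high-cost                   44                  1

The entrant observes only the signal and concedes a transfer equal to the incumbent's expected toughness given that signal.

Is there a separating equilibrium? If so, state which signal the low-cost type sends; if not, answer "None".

excess capacity

Try low-cost → excess capacity, high-cost → normal capacity:
  If types separate, excess capacity earns payment 71 and normal capacity earns 30.
  Low-cost: excess capacity gives 71 − 25 = 46; normal capacity gives 30 − 1 = 29. No deviation. ✓
  High-cost: normal capacity gives 30 − 1 = 29; excess capacity gives 71 − 44 = 27. No deviation. ✓
Both hold — the low-cost type sends excess capacity.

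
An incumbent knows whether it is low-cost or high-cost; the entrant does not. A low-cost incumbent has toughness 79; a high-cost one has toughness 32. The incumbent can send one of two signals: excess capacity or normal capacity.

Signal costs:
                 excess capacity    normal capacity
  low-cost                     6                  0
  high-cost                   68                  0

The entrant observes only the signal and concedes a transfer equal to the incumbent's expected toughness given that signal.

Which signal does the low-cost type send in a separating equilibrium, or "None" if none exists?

excess capacity

Try low-cost → excess capacity, high-cost → normal capacity:
  If types separate, excess capacity earns payment 79 and normal capacity earns 32.
  Low-cost: excess capacity gives 79 − 6 = 73; normal capacity gives 32 − 0 = 32. No deviation. ✓
  High-cost: normal capacity gives 32 − 0 = 32; excess capacity gives 79 − 68 = 11. No deviation. ✓
Both hold — the low-cost type sends excess capacity.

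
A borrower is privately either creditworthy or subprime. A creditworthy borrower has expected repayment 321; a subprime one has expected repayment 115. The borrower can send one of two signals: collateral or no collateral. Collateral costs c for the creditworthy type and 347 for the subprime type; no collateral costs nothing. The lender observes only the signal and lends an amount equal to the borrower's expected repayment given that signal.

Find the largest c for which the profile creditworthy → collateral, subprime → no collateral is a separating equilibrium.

Under separation: collateral → creditworthy (pays 321); no collateral → subprime (pays 115).
Subprime: 115 − 0 = 115 ≥ 321 − 347 = -26. Holds regardless of c. ✓
Creditworthy: 321 − c ≥ 115 − 0, so c ≤ 321 − 115 = 206.

206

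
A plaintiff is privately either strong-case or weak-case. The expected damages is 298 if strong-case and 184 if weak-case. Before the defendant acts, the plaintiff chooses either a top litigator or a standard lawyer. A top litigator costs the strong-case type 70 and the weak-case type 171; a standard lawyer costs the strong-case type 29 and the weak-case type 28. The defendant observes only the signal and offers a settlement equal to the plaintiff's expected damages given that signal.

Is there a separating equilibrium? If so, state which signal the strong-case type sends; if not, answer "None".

Try strong-case → top litigator, weak-case → standard lawyer:
  Under separation the defendant infers type exactly: top litigator → strong-case (pays 298), standard lawyer → weak-case (pays 184).
  Strong-case: top litigator gives 298 − 70 = 228; standard lawyer gives 184 − 29 = 155. No deviation. ✓
  Weak-case: standard lawyer gives 184 − 28 = 156; top litigator gives 298 − 171 = 127. No deviation. ✓
Both hold — the strong-case type sends top litigator.

top litigator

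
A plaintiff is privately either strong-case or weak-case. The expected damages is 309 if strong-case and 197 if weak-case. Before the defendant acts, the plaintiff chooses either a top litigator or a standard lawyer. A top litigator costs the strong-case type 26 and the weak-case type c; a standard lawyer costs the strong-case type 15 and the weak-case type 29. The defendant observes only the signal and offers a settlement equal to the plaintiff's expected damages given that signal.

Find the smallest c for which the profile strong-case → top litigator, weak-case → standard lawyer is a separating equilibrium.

Under separation: top litigator → strong-case (pays 309); standard lawyer → weak-case (pays 197).
Strong-case: 309 − 26 = 283 ≥ 197 − 15 = 182. Holds regardless of c. ✓
Weak-case: 197 − 29 ≥ 309 − c, so c ≥ 309 − 168 = 141.

141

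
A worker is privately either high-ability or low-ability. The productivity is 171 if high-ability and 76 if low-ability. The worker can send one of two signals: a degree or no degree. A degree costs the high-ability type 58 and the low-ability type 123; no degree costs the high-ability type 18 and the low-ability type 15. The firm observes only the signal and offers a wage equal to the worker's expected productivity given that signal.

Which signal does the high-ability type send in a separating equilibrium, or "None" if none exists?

degree

Try high-ability → degree, low-ability → no degree:
  Under separation the firm infers type exactly: degree → high-ability (pays 171), no degree → low-ability (pays 76).
  High-ability: degree gives 171 − 58 = 113; no degree gives 76 − 18 = 58. No deviation. ✓
  Low-ability: no degree gives 76 − 15 = 61; degree gives 171 − 123 = 48. No deviation. ✓
Both hold — the high-ability type sends degree.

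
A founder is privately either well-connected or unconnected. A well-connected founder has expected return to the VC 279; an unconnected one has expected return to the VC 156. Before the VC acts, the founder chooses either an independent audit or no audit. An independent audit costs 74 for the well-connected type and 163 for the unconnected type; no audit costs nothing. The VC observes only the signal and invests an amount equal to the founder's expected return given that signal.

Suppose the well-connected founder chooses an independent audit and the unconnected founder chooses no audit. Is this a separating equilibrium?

Yes

Under separation the VC infers type exactly: audit → well-connected (pays 279), no audit → unconnected (pays 156).
Well-connected: audit gives 279 − 74 = 205; no audit gives 156 − 0 = 156. No deviation. ✓
Unconnected: no audit gives 156 − 0 = 156; audit gives 279 − 163 = 116. No deviation. ✓
Both incentive constraints hold.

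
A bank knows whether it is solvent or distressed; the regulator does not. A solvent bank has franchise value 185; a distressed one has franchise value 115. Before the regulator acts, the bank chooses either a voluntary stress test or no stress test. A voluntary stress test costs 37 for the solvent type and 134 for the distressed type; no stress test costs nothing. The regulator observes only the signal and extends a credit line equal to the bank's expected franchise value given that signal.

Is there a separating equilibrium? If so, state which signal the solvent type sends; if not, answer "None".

stress test

Try solvent → stress test, distressed → no stress test:
  Under separation the regulator infers type exactly: stress test → solvent (pays 185), no stress test → distressed (pays 115).
  Solvent: stress test gives 185 − 37 = 148; no stress test gives 115 − 0 = 115. No deviation. ✓
  Distressed: no stress test gives 115 − 0 = 115; stress test gives 185 − 134 = 51. No deviation. ✓
Both hold — the solvent type sends stress test.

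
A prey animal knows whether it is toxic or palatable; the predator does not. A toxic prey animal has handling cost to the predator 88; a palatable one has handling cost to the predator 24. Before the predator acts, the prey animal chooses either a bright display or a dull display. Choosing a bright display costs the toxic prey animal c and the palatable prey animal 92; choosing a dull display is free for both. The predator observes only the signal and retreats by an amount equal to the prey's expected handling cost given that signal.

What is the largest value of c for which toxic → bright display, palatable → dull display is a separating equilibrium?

Under separation: bright display → toxic (pays 88); dull display → palatable (pays 24).
Palatable: 24 − 0 = 24 ≥ 88 − 92 = -4. Holds regardless of c. ✓
Toxic: 88 − c ≥ 24 − 0, so c ≤ 88 − 24 = 64.

64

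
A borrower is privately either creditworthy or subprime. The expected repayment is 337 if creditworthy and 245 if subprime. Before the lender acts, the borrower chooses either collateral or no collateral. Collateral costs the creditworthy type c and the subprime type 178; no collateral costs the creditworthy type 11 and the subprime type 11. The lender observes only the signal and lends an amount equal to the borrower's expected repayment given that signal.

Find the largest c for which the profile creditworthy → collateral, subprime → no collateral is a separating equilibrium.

103

Under separation: collateral → creditworthy (pays 337); no collateral → subprime (pays 245).
Subprime: 245 − 11 = 234 ≥ 337 − 178 = 159. Holds regardless of c. ✓
Creditworthy: 337 − c ≥ 245 − 11, so c ≤ 337 − 234 = 103.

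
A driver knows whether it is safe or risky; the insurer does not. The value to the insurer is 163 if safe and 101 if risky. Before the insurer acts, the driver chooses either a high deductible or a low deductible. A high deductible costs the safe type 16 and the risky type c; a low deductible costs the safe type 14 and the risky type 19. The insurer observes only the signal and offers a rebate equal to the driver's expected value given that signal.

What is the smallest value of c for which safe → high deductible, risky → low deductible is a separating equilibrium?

81

Under separation: high deductible → safe (pays 163); low deductible → risky (pays 101).
Safe: 163 − 16 = 147 ≥ 101 − 14 = 87. Holds regardless of c. ✓
Risky: 101 − 19 ≥ 163 − c, so c ≥ 163 − 82 = 81.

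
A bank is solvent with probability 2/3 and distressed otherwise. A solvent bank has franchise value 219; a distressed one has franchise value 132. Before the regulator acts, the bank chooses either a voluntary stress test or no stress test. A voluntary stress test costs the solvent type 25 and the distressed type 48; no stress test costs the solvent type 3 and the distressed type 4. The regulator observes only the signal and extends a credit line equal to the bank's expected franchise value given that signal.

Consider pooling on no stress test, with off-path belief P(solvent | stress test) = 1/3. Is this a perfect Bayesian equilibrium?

At the pooled signal (no stress test) the regulator holds the prior 2/3 and pays 2/3·219 + 1/3·132 = 190. Off-path (stress test) belief 1/3 gives 1/3·219 + 2/3·132 = 161.
Solvent: no stress test gives 190 − 3 = 187; stress test gives 161 − 25 = 136. Stays. ✓
Distressed: no stress test gives 190 − 4 = 186; stress test gives 161 − 48 = 113. Stays. ✓

Yes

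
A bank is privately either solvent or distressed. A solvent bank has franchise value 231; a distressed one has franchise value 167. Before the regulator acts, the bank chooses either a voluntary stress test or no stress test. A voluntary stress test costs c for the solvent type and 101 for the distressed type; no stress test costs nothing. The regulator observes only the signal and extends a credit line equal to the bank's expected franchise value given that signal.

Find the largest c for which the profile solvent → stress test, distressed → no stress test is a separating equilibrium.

64

Under separation: stress test → solvent (pays 231); no stress test → distressed (pays 167).
Distressed: 167 − 0 = 167 ≥ 231 − 101 = 130. Holds regardless of c. ✓
Solvent: 231 − c ≥ 167 − 0, so c ≤ 231 − 167 = 64.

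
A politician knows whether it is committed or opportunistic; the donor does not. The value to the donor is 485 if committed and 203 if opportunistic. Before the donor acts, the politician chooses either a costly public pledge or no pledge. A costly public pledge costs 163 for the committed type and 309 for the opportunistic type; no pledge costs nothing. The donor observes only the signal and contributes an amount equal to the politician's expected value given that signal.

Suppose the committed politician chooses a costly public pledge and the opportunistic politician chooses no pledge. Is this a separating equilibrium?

Yes

Under separation the donor infers type exactly: pledge → committed (pays 485), no pledge → opportunistic (pays 203).
Committed: pledge gives 485 − 163 = 322; no pledge gives 203 − 0 = 203. No deviation. ✓
Opportunistic: no pledge gives 203 − 0 = 203; pledge gives 485 − 309 = 176. No deviation. ✓
Neither type gains from mimicking the other.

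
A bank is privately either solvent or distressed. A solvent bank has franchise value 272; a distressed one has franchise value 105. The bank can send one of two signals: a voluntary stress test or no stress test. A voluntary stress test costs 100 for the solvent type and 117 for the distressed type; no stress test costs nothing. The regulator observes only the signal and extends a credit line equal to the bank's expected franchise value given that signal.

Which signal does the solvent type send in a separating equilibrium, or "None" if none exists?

None

Try solvent → stress test, distressed → no stress test:
  Under separation the regulator infers type exactly: stress test → solvent (pays 272), no stress test → distressed (pays 105).
  Solvent: stress test gives 272 − 100 = 172; no stress test gives 105 − 0 = 105. No deviation. ✓
  Distressed: no stress test gives 105 − 0 = 105; stress test gives 272 − 117 = 155. Would deviate. ✗
Try solvent → no stress test, distressed → stress test:
  Under separation the regulator infers type exactly: no stress test → solvent (pays 272), stress test → distressed (pays 105).
  Solvent: no stress test gives 272 − 0 = 272; stress test gives 105 − 100 = 5. No deviation. ✓
  Distressed: stress test gives 105 − 117 = -12; no stress test gives 272 − 0 = 272. Would deviate. ✗
Neither assignment is incentive-compatible.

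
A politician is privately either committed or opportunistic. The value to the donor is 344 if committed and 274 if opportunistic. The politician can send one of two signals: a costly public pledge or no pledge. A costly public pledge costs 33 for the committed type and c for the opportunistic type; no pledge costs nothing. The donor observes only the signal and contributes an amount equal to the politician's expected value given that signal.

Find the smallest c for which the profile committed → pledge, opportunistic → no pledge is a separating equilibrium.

Under separation: pledge → committed (pays 344); no pledge → opportunistic (pays 274).
Committed: 344 − 33 = 311 ≥ 274 − 0 = 274. Holds regardless of c. ✓
Opportunistic: 274 − 0 ≥ 344 − c, so c ≥ 344 − 274 = 70.

70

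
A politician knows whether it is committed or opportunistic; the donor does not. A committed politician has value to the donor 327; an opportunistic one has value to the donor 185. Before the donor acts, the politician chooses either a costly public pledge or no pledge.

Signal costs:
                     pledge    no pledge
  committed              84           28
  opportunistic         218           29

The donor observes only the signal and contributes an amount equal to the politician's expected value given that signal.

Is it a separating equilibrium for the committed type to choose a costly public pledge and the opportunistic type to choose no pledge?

Yes

Under separation the donor infers type exactly: pledge → committed (pays 327), no pledge → opportunistic (pays 185).
Committed: pledge gives 327 − 84 = 243; no pledge gives 185 − 28 = 157. No deviation. ✓
Opportunistic: no pledge gives 185 − 29 = 156; pledge gives 327 − 218 = 109. No deviation. ✓
Both incentive constraints hold.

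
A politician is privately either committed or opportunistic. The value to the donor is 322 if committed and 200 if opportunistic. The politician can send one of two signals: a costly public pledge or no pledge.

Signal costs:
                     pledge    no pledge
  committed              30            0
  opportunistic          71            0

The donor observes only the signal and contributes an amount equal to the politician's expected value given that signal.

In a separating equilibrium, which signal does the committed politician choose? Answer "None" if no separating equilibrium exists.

Try committed → pledge, opportunistic → no pledge:
  Under separation the donor infers type exactly: pledge → committed (pays 322), no pledge → opportunistic (pays 200).
  Committed: pledge gives 322 − 30 = 292; no pledge gives 200 − 0 = 200. No deviation. ✓
  Opportunistic: no pledge gives 200 − 0 = 200; pledge gives 322 − 71 = 251. Would deviate. ✗
Try committed → no pledge, opportunistic → pledge:
  Under separation the donor infers type exactly: no pledge → committed (pays 322), pledge → opportunistic (pays 200).
  Committed: no pledge gives 322 − 0 = 322; pledge gives 200 − 30 = 170. No deviation. ✓
  Opportunistic: pledge gives 200 − 71 = 129; no pledge gives 322 − 0 = 322. Would deviate. ✗
Neither assignment is incentive-compatible.

None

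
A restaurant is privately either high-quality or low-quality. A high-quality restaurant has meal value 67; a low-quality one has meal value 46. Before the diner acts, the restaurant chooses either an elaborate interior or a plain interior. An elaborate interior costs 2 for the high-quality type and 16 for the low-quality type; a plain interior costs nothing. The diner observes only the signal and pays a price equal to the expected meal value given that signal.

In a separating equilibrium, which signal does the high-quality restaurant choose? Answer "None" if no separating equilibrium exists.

None

Try high-quality → elaborate interior, low-quality → plain interior:
  If types separate, elaborate interior earns payment 67 and plain interior earns 46.
  High-quality: elaborate interior gives 67 − 2 = 65; plain interior gives 46 − 0 = 46. No deviation. ✓
  Low-quality: plain interior gives 46 − 0 = 46; elaborate interior gives 67 − 16 = 51. Would deviate. ✗
Try high-quality → plain interior, low-quality → elaborate interior:
  If types separate, plain interior earns payment 67 and elaborate interior earns 46.
  High-quality: plain interior gives 67 − 0 = 67; elaborate interior gives 46 − 2 = 44. No deviation. ✓
  Low-quality: elaborate interior gives 46 − 16 = 30; plain interior gives 67 − 0 = 67. Would deviate. ✗
Neither assignment is incentive-compatible.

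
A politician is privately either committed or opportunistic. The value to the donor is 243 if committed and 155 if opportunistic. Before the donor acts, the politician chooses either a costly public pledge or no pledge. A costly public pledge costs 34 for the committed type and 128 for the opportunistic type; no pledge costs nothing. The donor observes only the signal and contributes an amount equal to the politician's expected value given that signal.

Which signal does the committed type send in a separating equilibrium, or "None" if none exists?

Try committed → pledge, opportunistic → no pledge:
  Under separation the donor infers type exactly: pledge → committed (pays 243), no pledge → opportunistic (pays 155).
  Committed: pledge gives 243 − 34 = 209; no pledge gives 155 − 0 = 155. No deviation. ✓
  Opportunistic: no pledge gives 155 − 0 = 155; pledge gives 243 − 128 = 115. No deviation. ✓
Both hold — the committed type sends pledge.

pledge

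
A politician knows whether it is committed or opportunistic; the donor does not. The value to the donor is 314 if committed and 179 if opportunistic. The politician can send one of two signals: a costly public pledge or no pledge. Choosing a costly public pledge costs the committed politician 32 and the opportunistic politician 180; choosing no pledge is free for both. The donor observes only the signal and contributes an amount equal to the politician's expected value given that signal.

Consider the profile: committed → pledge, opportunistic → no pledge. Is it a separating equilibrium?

Yes

If types separate, pledge earns payment 314 and no pledge earns 179.
Committed: pledge gives 314 − 32 = 282; no pledge gives 179 − 0 = 179. No deviation. ✓
Opportunistic: no pledge gives 179 − 0 = 179; pledge gives 314 − 180 = 134. No deviation. ✓
Neither type gains from mimicking the other.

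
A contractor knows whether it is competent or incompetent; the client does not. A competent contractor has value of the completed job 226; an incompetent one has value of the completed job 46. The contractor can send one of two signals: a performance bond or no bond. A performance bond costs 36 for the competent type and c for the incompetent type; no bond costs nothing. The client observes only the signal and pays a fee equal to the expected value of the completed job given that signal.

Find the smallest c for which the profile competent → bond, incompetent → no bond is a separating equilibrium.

180

Under separation: bond → competent (pays 226); no bond → incompetent (pays 46).
Competent: 226 − 36 = 190 ≥ 46 − 0 = 46. Holds regardless of c. ✓
Incompetent: 46 − 0 ≥ 226 − c, so c ≥ 226 − 46 = 180.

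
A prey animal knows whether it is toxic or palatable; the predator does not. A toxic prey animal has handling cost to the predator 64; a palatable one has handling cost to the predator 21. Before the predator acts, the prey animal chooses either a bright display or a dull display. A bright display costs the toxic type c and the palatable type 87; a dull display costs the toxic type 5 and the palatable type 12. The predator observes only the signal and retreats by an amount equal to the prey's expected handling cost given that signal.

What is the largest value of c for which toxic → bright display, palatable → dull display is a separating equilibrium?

48

Under separation: bright display → toxic (pays 64); dull display → palatable (pays 21).
Palatable: 21 − 12 = 9 ≥ 64 − 87 = -23. Holds regardless of c. ✓
Toxic: 64 − c ≥ 21 − 5, so c ≤ 64 − 16 = 48.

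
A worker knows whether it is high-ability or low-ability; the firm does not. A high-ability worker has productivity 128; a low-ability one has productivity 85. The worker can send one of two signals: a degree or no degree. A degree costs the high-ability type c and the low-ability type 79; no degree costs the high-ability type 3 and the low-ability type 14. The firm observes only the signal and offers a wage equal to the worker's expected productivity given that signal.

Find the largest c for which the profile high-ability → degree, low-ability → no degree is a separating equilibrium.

46

Under separation: degree → high-ability (pays 128); no degree → low-ability (pays 85).
Low-ability: 85 − 14 = 71 ≥ 128 − 79 = 49. Holds regardless of c. ✓
High-ability: 128 − c ≥ 85 − 3, so c ≤ 128 − 82 = 46.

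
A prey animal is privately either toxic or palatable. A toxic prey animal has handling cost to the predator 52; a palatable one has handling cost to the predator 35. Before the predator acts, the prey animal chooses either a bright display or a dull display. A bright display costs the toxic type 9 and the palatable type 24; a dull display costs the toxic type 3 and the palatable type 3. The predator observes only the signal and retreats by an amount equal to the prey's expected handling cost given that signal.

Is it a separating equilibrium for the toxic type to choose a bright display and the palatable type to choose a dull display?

Yes

Under separation the predator infers type exactly: bright display → toxic (pays 52), dull display → palatable (pays 35).
Toxic: bright display gives 52 − 9 = 43; dull display gives 35 − 3 = 32. No deviation. ✓
Palatable: dull display gives 35 − 3 = 32; bright display gives 52 − 24 = 28. No deviation. ✓
Neither type gains from mimicking the other.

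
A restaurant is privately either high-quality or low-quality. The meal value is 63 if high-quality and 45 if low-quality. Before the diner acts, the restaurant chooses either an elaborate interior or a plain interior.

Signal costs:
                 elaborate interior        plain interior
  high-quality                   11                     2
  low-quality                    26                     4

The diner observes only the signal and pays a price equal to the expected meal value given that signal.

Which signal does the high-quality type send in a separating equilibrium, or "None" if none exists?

elaborate interior

Try high-quality → elaborate interior, low-quality → plain interior:
  Under separation the diner infers type exactly: elaborate interior → high-quality (pays 63), plain interior → low-quality (pays 45).
  High-quality: elaborate interior gives 63 − 11 = 52; plain interior gives 45 − 2 = 43. No deviation. ✓
  Low-quality: plain interior gives 45 − 4 = 41; elaborate interior gives 63 − 26 = 37. No deviation. ✓
Both hold — the high-quality type sends elaborate interior.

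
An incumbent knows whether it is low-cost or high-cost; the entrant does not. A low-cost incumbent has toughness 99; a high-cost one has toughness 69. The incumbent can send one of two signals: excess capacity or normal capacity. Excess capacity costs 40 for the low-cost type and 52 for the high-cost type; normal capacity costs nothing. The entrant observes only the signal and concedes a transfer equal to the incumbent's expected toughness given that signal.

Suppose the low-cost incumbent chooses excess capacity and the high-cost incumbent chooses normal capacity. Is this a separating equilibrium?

If types separate, excess capacity earns payment 99 and normal capacity earns 69.
Low-cost: excess capacity gives 99 − 40 = 59; normal capacity gives 69 − 0 = 69. Would deviate. ✗
High-cost: normal capacity gives 69 − 0 = 69; excess capacity gives 99 − 52 = 47. No deviation. ✓

No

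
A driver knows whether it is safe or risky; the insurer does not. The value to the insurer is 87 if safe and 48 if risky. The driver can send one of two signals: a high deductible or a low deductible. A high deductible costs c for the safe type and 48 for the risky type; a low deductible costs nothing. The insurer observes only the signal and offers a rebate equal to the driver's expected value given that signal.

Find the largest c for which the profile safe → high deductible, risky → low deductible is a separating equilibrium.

Under separation: high deductible → safe (pays 87); low deductible → risky (pays 48).
Risky: 48 − 0 = 48 ≥ 87 − 48 = 39. Holds regardless of c. ✓
Safe: 87 − c ≥ 48 − 0, so c ≤ 87 − 48 = 39.

39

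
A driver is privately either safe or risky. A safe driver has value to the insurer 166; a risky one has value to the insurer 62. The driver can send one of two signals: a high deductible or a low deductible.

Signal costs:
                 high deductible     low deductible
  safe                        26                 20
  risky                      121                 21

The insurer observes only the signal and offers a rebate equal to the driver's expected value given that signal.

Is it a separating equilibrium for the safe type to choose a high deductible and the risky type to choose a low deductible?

If types separate, high deductible earns payment 166 and low deductible earns 62.
Safe: high deductible gives 166 − 26 = 140; low deductible gives 62 − 20 = 42. No deviation. ✓
Risky: low deductible gives 62 − 21 = 41; high deductible gives 166 − 121 = 45. Would deviate. ✗

No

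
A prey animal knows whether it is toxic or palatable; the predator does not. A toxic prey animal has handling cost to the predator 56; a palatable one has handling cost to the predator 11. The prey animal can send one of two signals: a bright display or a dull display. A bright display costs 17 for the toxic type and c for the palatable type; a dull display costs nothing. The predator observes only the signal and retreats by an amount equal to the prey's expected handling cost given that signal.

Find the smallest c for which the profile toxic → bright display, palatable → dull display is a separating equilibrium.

Under separation: bright display → toxic (pays 56); dull display → palatable (pays 11).
Toxic: 56 − 17 = 39 ≥ 11 − 0 = 11. Holds regardless of c. ✓
Palatable: 11 − 0 ≥ 56 − c, so c ≥ 56 − 11 = 45.

45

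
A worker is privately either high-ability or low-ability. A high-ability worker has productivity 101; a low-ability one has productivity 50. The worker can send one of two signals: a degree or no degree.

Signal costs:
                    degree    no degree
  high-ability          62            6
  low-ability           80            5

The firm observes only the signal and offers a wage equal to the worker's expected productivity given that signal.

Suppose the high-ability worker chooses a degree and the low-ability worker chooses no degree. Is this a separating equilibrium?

No

Under separation the firm infers type exactly: degree → high-ability (pays 101), no degree → low-ability (pays 50).
High-ability: degree gives 101 − 62 = 39; no degree gives 50 − 6 = 44. Would deviate. ✗
Low-ability: no degree gives 50 − 5 = 45; degree gives 101 − 80 = 21. No deviation. ✓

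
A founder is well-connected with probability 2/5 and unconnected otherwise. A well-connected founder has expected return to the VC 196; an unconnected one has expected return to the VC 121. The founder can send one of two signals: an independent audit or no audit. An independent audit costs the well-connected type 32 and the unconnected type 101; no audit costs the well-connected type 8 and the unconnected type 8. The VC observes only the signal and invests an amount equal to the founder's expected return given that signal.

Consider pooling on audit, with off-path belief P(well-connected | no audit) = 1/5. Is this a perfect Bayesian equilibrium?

At the pooled signal (audit) the VC holds the prior 2/5 and pays 2/5·196 + 3/5·121 = 151. Off-path (no audit) belief 1/5 gives 1/5·196 + 4/5·121 = 136.
Well-connected: audit gives 151 − 32 = 119; no audit gives 136 − 8 = 128. Deviates. ✗
Unconnected: audit gives 151 − 101 = 50; no audit gives 136 − 8 = 128. Deviates. ✗

No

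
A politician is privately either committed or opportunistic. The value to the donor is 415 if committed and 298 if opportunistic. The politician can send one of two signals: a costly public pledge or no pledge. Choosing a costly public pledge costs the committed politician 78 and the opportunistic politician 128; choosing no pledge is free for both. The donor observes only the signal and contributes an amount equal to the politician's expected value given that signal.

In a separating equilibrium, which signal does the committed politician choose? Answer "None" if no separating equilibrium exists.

Try committed → pledge, opportunistic → no pledge:
  If types separate, pledge earns payment 415 and no pledge earns 298.
  Committed: pledge gives 415 − 78 = 337; no pledge gives 298 − 0 = 298. No deviation. ✓
  Opportunistic: no pledge gives 298 − 0 = 298; pledge gives 415 − 128 = 287. No deviation. ✓
Both hold — the committed type sends pledge.

pledge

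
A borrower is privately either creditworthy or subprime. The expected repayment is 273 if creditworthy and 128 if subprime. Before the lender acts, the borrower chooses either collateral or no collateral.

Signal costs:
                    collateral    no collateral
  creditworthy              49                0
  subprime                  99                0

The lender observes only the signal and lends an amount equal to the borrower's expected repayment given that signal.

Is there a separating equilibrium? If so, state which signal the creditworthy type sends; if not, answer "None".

None

Try creditworthy → collateral, subprime → no collateral:
  If types separate, collateral earns payment 273 and no collateral earns 128.
  Creditworthy: collateral gives 273 − 49 = 224; no collateral gives 128 − 0 = 128. No deviation. ✓
  Subprime: no collateral gives 128 − 0 = 128; collateral gives 273 − 99 = 174. Would deviate. ✗
Try creditworthy → no collateral, subprime → collateral:
  If types separate, no collateral earns payment 273 and collateral earns 128.
  Creditworthy: no collateral gives 273 − 0 = 273; collateral gives 128 − 49 = 79. No deviation. ✓
  Subprime: collateral gives 128 − 99 = 29; no collateral gives 273 − 0 = 273. Would deviate. ✗
Neither assignment is incentive-compatible.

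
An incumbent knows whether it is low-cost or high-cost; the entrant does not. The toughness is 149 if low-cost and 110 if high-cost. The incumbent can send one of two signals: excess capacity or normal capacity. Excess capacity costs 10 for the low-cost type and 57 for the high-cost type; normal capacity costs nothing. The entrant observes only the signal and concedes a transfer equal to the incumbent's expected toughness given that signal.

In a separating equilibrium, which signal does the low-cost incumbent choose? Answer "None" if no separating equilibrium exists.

Try low-cost → excess capacity, high-cost → normal capacity:
  Under separation the entrant infers type exactly: excess capacity → low-cost (pays 149), normal capacity → high-cost (pays 110).
  Low-cost: excess capacity gives 149 − 10 = 139; normal capacity gives 110 − 0 = 110. No deviation. ✓
  High-cost: normal capacity gives 110 − 0 = 110; excess capacity gives 149 − 57 = 92. No deviation. ✓
Both hold — the low-cost type sends excess capacity.

excess capacity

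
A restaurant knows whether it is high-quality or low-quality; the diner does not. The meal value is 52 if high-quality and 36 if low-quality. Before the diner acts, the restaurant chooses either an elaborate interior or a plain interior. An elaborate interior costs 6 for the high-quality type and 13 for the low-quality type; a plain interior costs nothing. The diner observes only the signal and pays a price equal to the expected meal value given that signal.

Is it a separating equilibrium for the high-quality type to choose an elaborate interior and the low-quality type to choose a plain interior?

No

If types separate, elaborate interior earns payment 52 and plain interior earns 36.
High-quality: elaborate interior gives 52 − 6 = 46; plain interior gives 36 − 0 = 36. No deviation. ✓
Low-quality: plain interior gives 36 − 0 = 36; elaborate interior gives 52 − 13 = 39. Would deviate. ✗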